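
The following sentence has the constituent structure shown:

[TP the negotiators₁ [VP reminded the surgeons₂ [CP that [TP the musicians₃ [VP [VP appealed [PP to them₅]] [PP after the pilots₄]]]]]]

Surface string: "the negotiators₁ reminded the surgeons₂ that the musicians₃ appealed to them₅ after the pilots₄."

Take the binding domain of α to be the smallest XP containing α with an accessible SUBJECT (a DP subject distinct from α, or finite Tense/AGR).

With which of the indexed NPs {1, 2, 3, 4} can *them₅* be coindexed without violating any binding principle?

*them* is a pronoun, so Principle B applies: it must be free in its binding domain.
Binding domain of *them₅*: the embedded TP, whose subject is the musicians₃.
*the negotiators₁* c-commands the pronoun but from outside its binding domain, and is not c-commanded by it → coindexation permitted.
*the surgeons₂* c-commands the pronoun but from outside its binding domain, and is not c-commanded by it → coindexation permitted.
*the musicians₃* c-commands the pronoun within its binding domain → coindexation would violate Principle B.
*the pilots₄* and the pronoun do not c-command one another → neither Principle B nor Principle C is at stake; coindexation permitted.

{1, 2, 4}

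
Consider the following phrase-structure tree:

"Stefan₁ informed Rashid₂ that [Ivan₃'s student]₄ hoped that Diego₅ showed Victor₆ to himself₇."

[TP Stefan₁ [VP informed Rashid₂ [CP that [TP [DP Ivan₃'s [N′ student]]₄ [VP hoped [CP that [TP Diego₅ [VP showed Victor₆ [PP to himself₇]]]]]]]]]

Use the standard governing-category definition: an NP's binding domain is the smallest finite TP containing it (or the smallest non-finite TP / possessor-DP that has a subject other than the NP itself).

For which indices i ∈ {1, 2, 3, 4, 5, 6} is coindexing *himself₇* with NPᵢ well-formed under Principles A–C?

{5, 6}

*himself* is an anaphor, so Principle A applies: it must be bound in its binding domain.
Binding domain of *himself₇*: the embedded TP, whose subject is Diego₅.
*Stefan₁* c-commands the anaphor but is outside its binding domain → cannot satisfy Principle A.
*Rashid₂* c-commands the anaphor but is outside its binding domain → cannot satisfy Principle A.
*Ivan₃* does not c-command the anaphor → cannot bind it.
*[Ivan₃'s student]₄* c-commands the anaphor but is outside its binding domain → cannot satisfy Principle A.
*Diego₅* c-commands the anaphor within its binding domain → licit binder.
*Victor₆* c-commands the anaphor within its binding domain → licit binder.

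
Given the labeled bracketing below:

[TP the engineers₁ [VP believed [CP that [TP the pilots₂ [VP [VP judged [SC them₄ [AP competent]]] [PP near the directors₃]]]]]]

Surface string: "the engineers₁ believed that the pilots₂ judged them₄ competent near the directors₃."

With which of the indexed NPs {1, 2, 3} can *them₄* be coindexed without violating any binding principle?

{1, 3}

*them* is a pronoun, so Principle B applies: it must be free in its binding domain.
Binding domain of *them₄*: the embedded TP, whose subject is the pilots₂.
*the engineers₁* c-commands the pronoun but from outside its binding domain, and is not c-commanded by it → coindexation permitted.
*the pilots₂* c-commands the pronoun within its binding domain → coindexation would violate Principle B.
*the directors₃* and the pronoun do not c-command one another → neither Principle B nor Principle C is at stake; coindexation permitted.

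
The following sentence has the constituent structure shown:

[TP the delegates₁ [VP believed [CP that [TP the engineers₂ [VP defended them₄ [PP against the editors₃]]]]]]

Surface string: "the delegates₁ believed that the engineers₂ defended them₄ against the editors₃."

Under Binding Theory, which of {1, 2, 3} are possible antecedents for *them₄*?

*them* is a pronoun, so Principle B applies: it must be free in its binding domain.
Binding domain of *them₄*: the embedded TP, whose subject is the engineers₂.
*the delegates₁* c-commands the pronoun but from outside its binding domain, and is not c-commanded by it → coindexation permitted.
*the engineers₂* c-commands the pronoun within its binding domain → coindexation would violate Principle B.
*the editors₃*: the pronoun c-commands this R-expression → coindexation would violate Principle C on *the editors₃*.

{1}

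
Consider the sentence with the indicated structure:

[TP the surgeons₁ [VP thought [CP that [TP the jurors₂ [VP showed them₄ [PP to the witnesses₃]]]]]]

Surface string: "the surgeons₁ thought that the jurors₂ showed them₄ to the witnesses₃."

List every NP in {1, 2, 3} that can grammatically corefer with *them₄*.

{1}

*them* is a pronoun, so Principle B applies: it must be free in its binding domain.
Binding domain of *them₄*: the embedded TP, whose subject is the jurors₂.
*the surgeons₁* c-commands the pronoun but from outside its binding domain, and is not c-commanded by it → coindexation permitted.
*the jurors₂* c-commands the pronoun within its binding domain → coindexation would violate Principle B.
*the witnesses₃*: the pronoun c-commands this R-expression → coindexation would violate Principle C on *the witnesses₃*.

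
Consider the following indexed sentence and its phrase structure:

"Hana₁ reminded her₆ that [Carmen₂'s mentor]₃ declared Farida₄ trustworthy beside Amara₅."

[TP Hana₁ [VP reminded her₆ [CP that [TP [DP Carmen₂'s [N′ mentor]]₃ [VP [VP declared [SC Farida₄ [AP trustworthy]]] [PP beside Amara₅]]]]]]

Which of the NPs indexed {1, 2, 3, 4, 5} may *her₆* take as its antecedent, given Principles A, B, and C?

none

*her* is a pronoun, so Principle B applies: it must be free in its binding domain.
Binding domain of *her₆*: the matrix TP, whose subject is Hana₁.
*Hana₁* c-commands the pronoun within its binding domain → coindexation would violate Principle B.
*Carmen₂*: the pronoun c-commands this R-expression → coindexation would violate Principle C on *Carmen₂*.
*[Carmen₂'s mentor]₃*: the pronoun c-commands this R-expression → coindexation would violate Principle C on *[Carmen₂'s mentor]₃*.
*Farida₄*: the pronoun c-commands this R-expression → coindexation would violate Principle C on *Farida₄*.
*Amara₅*: the pronoun c-commands this R-expression → coindexation would violate Principle C on *Amara₅*.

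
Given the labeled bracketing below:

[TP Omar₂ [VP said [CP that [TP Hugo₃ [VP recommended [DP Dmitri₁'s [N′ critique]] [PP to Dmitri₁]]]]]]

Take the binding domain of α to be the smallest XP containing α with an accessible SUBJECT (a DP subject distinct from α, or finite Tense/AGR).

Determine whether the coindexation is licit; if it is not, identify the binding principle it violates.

The two coindexed NPs are *Dmitri₁* and *Dmitri₁*.
*Dmitri₁* is an R-expression; no coindexed NP c-commands it, so Principle C holds.
*Dmitri₁* is an R-expression; *Dmitri₁* does not c-command it, and no other NP shares its index, so Principle C is satisfied.
All principles are respected.

grammatical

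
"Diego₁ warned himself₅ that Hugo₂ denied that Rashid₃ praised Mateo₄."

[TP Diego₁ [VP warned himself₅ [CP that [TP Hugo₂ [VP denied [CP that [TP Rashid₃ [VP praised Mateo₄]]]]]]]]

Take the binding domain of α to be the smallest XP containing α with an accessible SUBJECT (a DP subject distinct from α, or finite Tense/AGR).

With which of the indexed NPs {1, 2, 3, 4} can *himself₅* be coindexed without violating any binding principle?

{1}

*himself* is an anaphor, so Principle A applies: it must be bound in its binding domain.
Binding domain of *himself₅*: the matrix TP, whose subject is Diego₁.
*Diego₁* c-commands the anaphor within its binding domain → licit binder.
*Hugo₂* does not c-command the anaphor → cannot bind it.
*Rashid₃* does not c-command the anaphor → cannot bind it.
*Mateo₄* does not c-command the anaphor → cannot bind it.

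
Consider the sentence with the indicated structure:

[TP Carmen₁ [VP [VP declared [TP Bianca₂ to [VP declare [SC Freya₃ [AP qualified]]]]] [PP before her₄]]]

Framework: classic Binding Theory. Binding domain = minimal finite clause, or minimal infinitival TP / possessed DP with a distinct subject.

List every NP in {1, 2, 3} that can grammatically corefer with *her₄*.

*her* is a pronoun, so Principle B applies: it must be free in its binding domain.
Binding domain of *her₄*: the matrix TP, whose subject is Carmen₁.
*Carmen₁* c-commands the pronoun within its binding domain → coindexation would violate Principle B.
*Bianca₂* and the pronoun do not c-command one another → neither Principle B nor Principle C is at stake; coindexation permitted.
*Freya₃* and the pronoun do not c-command one another → neither Principle B nor Principle C is at stake; coindexation permitted.

{2, 3}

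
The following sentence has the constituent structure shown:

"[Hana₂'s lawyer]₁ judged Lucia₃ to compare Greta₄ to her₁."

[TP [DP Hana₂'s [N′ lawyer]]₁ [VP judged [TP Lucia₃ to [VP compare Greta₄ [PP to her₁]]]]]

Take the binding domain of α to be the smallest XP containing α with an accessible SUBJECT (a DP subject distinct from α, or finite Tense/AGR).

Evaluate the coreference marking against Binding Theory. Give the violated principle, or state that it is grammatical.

grammatical

The two coindexed NPs are *[Hana₂'s lawyer]₁* and *her₁*.
*her₁* is a pronoun; its binding domain is the embedded TP, whose subject is Lucia₃. Within that domain it is c-commanded only by *Lucia₃*, *Greta₄*, which carry a different index — the pronoun is free locally, so Principle B holds.
*[Hana₂'s lawyer]₁* is an R-expression; *her₁* does not c-command it, and no other NP shares its index, so Principle C is satisfied.
All principles are respected.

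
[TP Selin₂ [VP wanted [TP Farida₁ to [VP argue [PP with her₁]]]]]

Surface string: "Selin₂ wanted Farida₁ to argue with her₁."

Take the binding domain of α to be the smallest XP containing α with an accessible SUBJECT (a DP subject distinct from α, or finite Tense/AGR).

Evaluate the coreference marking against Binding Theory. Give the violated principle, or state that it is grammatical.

The two coindexed NPs are *Farida₁* and *her₁*.
*her₁* is a pronoun. Its binding domain is the embedded TP, whose subject is Farida₁.
*Farida₁* c-commands it within that domain and carries the same index.
The pronoun is locally bound → Principle B violation.

Principle B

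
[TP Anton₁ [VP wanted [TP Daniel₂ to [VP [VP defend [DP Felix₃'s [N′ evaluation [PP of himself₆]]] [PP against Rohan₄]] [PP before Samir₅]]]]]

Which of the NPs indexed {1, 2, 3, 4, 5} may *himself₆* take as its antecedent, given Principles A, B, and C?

*himself* is an anaphor, so Principle A applies: it must be bound in its binding domain.
Binding domain of *himself₆*: the possessed DP, whose subject is Felix₃.
*Anton₁* c-commands the anaphor but is outside its binding domain → cannot satisfy Principle A.
*Daniel₂* c-commands the anaphor but is outside its binding domain → cannot satisfy Principle A.
*Felix₃* c-commands the anaphor within its binding domain → licit binder.
*Rohan₄* does not c-command the anaphor → cannot bind it.
*Samir₅* does not c-command the anaphor → cannot bind it.

{3}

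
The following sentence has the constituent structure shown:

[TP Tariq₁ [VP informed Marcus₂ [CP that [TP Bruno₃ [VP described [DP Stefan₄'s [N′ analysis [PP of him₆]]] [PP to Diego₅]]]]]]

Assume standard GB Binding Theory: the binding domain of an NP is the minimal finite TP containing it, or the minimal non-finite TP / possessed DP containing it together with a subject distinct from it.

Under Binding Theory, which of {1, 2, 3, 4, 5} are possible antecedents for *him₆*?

{1, 2, 3, 5}

*him* is a pronoun, so Principle B applies: it must be free in its binding domain.
Binding domain of *him₆*: the possessed DP, whose subject is Stefan₄.
*Tariq₁* c-commands the pronoun but from outside its binding domain, and is not c-commanded by it → coindexation permitted.
*Marcus₂* c-commands the pronoun but from outside its binding domain, and is not c-commanded by it → coindexation permitted.
*Bruno₃* c-commands the pronoun but from outside its binding domain, and is not c-commanded by it → coindexation permitted.
*Stefan₄* c-commands the pronoun within its binding domain → coindexation would violate Principle B.
*Diego₅* and the pronoun do not c-command one another → neither Principle B nor Principle C is at stake; coindexation permitted.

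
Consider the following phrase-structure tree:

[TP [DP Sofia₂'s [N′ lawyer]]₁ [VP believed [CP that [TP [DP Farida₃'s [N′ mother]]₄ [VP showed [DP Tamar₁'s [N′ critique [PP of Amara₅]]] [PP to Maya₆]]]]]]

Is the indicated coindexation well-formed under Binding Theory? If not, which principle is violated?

Principle C

The two coindexed NPs are *[Sofia₂'s lawyer]₁* and *Tamar₁*.
*Tamar₁* is an R-expression. Principle C requires it to be free everywhere.
*[Sofia₂'s lawyer]₁* c-commands it and carries the same index.
The R-expression is bound → Principle C violation.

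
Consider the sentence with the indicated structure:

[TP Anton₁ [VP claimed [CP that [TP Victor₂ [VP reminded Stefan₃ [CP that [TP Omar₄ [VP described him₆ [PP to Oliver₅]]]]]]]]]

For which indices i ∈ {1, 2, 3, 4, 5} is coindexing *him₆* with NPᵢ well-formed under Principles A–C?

*him* is a pronoun, so Principle B applies: it must be free in its binding domain.
Binding domain of *him₆*: the embedded TP, whose subject is Omar₄.
*Anton₁* c-commands the pronoun but from outside its binding domain, and is not c-commanded by it → coindexation permitted.
*Victor₂* c-commands the pronoun but from outside its binding domain, and is not c-commanded by it → coindexation permitted.
*Stefan₃* c-commands the pronoun but from outside its binding domain, and is not c-commanded by it → coindexation permitted.
*Omar₄* c-commands the pronoun within its binding domain → coindexation would violate Principle B.
*Oliver₅*: the pronoun c-commands this R-expression → coindexation would violate Principle C on *Oliver₅*.

{1, 2, 3}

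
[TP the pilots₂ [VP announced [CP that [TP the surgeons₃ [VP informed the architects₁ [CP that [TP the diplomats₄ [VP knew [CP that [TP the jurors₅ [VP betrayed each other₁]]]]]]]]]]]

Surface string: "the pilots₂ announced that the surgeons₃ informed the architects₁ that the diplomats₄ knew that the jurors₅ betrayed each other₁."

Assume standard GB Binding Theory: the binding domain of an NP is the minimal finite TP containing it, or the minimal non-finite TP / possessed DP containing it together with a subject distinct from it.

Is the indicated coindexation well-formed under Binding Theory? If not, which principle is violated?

Principle A

The two coindexed NPs are *the architects₁* and *each other₁*.
*each other₁* is an anaphor. Principle A requires it to be bound within its binding domain — the embedded TP, whose subject is the jurors₅.
Within that domain it is c-commanded by *the jurors₅*, which does not share its index.
*the architects₁* does c-command the anaphor, but from outside its binding domain.
The anaphor is unbound in its domain → Principle A violation.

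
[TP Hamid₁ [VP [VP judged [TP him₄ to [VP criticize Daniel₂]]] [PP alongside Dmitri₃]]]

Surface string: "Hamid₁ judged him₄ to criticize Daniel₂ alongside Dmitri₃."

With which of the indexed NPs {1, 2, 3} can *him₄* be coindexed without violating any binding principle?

{3}

*him* is a pronoun, so Principle B applies: it must be free in its binding domain.
Binding domain of *him₄*: the matrix TP, whose subject is Hamid₁.
*Hamid₁* c-commands the pronoun within its binding domain → coindexation would violate Principle B.
*Daniel₂*: the pronoun c-commands this R-expression → coindexation would violate Principle C on *Daniel₂*.
*Dmitri₃* and the pronoun do not c-command one another → neither Principle B nor Principle C is at stake; coindexation permitted.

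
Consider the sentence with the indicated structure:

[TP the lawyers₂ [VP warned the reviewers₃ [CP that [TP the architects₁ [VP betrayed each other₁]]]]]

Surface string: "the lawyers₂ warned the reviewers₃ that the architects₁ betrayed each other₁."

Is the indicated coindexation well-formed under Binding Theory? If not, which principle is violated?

The two coindexed NPs are *the architects₁* and *each other₁*.
*each other₁* is an anaphor; its binding domain is the embedded TP, whose subject is the architects₁. *the architects₁* c-commands it within that domain and shares its index, so Principle A is satisfied.
*the architects₁* is an R-expression; *each other₁* does not c-command it, and no other NP shares its index, so Principle C is satisfied.
All principles are respected.

grammatical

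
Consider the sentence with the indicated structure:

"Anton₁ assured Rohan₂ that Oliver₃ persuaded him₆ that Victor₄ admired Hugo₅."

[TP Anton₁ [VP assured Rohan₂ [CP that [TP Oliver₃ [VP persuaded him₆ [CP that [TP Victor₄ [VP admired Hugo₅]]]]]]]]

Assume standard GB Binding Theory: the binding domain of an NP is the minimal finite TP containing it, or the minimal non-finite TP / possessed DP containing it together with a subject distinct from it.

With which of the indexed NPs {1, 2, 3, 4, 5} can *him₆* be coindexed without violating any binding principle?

*him* is a pronoun, so Principle B applies: it must be free in its binding domain.
Binding domain of *him₆*: the embedded TP, whose subject is Oliver₃.
*Anton₁* c-commands the pronoun but from outside its binding domain, and is not c-commanded by it → coindexation permitted.
*Rohan₂* c-commands the pronoun but from outside its binding domain, and is not c-commanded by it → coindexation permitted.
*Oliver₃* c-commands the pronoun within its binding domain → coindexation would violate Principle B.
*Victor₄*: the pronoun c-commands this R-expression → coindexation would violate Principle C on *Victor₄*.
*Hugo₅*: the pronoun c-commands this R-expression → coindexation would violate Principle C on *Hugo₅*.

{1, 2}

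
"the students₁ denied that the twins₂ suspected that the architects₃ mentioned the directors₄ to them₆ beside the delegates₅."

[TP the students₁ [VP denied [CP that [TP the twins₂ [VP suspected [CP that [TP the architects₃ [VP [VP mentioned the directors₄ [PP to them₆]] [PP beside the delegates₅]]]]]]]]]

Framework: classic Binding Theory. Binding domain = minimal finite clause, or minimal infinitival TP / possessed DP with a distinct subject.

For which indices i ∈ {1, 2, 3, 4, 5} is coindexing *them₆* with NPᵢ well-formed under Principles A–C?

*them* is a pronoun, so Principle B applies: it must be free in its binding domain.
Binding domain of *them₆*: the embedded TP, whose subject is the architects₃.
*the students₁* c-commands the pronoun but from outside its binding domain, and is not c-commanded by it → coindexation permitted.
*the twins₂* c-commands the pronoun but from outside its binding domain, and is not c-commanded by it → coindexation permitted.
*the architects₃* c-commands the pronoun within its binding domain → coindexation would violate Principle B.
*the directors₄* c-commands the pronoun within its binding domain → coindexation would violate Principle B.
*the delegates₅* and the pronoun do not c-command one another → neither Principle B nor Principle C is at stake; coindexation permitted.

{1, 2, 5}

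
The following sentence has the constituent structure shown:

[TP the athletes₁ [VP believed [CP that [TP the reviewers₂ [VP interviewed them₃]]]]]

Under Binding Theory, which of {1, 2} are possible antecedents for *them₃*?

{1}

*them* is a pronoun, so Principle B applies: it must be free in its binding domain.
Binding domain of *them₃*: the embedded TP, whose subject is the reviewers₂.
*the athletes₁* c-commands the pronoun but from outside its binding domain, and is not c-commanded by it → coindexation permitted.
*the reviewers₂* c-commands the pronoun within its binding domain → coindexation would violate Principle B.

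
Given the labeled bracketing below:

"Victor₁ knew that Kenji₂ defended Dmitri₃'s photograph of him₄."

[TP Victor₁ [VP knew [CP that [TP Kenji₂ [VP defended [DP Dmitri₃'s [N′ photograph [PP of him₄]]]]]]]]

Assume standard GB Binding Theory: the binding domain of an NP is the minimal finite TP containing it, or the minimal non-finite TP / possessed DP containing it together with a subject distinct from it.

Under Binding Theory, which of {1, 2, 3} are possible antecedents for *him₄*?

*him* is a pronoun, so Principle B applies: it must be free in its binding domain.
Binding domain of *him₄*: the possessed DP, whose subject is Dmitri₃.
*Victor₁* c-commands the pronoun but from outside its binding domain, and is not c-commanded by it → coindexation permitted.
*Kenji₂* c-commands the pronoun but from outside its binding domain, and is not c-commanded by it → coindexation permitted.
*Dmitri₃* c-commands the pronoun within its binding domain → coindexation would violate Principle B.

{1, 2}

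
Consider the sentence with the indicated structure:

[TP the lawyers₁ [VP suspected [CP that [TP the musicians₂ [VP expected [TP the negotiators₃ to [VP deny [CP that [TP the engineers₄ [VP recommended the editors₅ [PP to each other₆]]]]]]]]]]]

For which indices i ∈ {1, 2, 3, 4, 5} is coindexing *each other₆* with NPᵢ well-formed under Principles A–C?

*each other* is an anaphor, so Principle A applies: it must be bound in its binding domain.
Binding domain of *each other₆*: the embedded TP, whose subject is the engineers₄.
*the lawyers₁* c-commands the anaphor but is outside its binding domain → cannot satisfy Principle A.
*the musicians₂* c-commands the anaphor but is outside its binding domain → cannot satisfy Principle A.
*the negotiators₃* c-commands the anaphor but is outside its binding domain → cannot satisfy Principle A.
*the engineers₄* c-commands the anaphor within its binding domain → licit binder.
*the editors₅* c-commands the anaphor within its binding domain → licit binder.

{4, 5}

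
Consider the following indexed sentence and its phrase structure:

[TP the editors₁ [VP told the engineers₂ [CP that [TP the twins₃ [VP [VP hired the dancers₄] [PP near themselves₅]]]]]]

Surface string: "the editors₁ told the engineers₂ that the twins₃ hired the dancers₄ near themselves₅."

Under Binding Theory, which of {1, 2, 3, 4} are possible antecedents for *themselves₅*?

*themselves* is an anaphor, so Principle A applies: it must be bound in its binding domain.
Binding domain of *themselves₅*: the embedded TP, whose subject is the twins₃.
*the editors₁* c-commands the anaphor but is outside its binding domain → cannot satisfy Principle A.
*the engineers₂* c-commands the anaphor but is outside its binding domain → cannot satisfy Principle A.
*the twins₃* c-commands the anaphor within its binding domain → licit binder.
*the dancers₄* does not c-command the anaphor → cannot bind it.

{3}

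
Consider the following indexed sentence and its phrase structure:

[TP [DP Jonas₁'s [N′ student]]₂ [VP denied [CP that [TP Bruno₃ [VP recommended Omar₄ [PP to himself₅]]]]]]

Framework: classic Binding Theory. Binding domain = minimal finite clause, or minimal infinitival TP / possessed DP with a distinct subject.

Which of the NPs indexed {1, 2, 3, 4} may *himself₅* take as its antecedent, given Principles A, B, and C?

*himself* is an anaphor, so Principle A applies: it must be bound in its binding domain.
Binding domain of *himself₅*: the embedded TP, whose subject is Bruno₃.
*Jonas₁* does not c-command the anaphor → cannot bind it.
*[Jonas₁'s student]₂* c-commands the anaphor but is outside its binding domain → cannot satisfy Principle A.
*Bruno₃* c-commands the anaphor within its binding domain → licit binder.
*Omar₄* c-commands the anaphor within its binding domain → licit binder.

{3, 4}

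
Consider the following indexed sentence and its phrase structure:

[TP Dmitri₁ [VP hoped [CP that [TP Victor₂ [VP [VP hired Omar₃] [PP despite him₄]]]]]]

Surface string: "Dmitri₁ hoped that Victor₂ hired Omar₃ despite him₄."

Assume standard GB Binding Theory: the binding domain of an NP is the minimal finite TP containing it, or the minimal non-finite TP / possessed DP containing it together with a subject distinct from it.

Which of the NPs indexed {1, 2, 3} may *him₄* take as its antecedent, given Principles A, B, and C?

*him* is a pronoun, so Principle B applies: it must be free in its binding domain.
Binding domain of *him₄*: the embedded TP, whose subject is Victor₂.
*Dmitri₁* c-commands the pronoun but from outside its binding domain, and is not c-commanded by it → coindexation permitted.
*Victor₂* c-commands the pronoun within its binding domain → coindexation would violate Principle B.
*Omar₃* and the pronoun do not c-command one another → neither Principle B nor Principle C is at stake; coindexation permitted.

{1, 3}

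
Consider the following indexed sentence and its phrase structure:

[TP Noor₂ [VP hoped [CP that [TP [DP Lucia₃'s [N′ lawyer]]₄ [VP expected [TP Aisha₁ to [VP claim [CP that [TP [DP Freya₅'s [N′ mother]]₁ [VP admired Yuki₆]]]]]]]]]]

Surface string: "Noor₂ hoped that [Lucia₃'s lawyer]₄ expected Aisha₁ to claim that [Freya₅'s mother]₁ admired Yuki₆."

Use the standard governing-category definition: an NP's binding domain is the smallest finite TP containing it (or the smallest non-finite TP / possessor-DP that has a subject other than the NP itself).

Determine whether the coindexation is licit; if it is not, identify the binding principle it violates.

The two coindexed NPs are *[Freya₅'s mother]₁* and *Aisha₁*.
*[Freya₅'s mother]₁* is an R-expression. Principle C requires it to be free everywhere.
*Aisha₁* c-commands it and carries the same index.
The R-expression is bound → Principle C violation.

Principle C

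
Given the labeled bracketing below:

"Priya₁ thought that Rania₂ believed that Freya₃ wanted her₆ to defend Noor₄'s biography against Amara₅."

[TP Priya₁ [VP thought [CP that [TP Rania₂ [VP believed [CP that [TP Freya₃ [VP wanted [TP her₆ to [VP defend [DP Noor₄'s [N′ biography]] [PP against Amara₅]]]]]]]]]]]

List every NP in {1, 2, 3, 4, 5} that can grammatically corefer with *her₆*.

{1, 2}

*her* is a pronoun, so Principle B applies: it must be free in its binding domain.
Binding domain of *her₆*: the embedded TP, whose subject is Freya₃.
*Priya₁* c-commands the pronoun but from outside its binding domain, and is not c-commanded by it → coindexation permitted.
*Rania₂* c-commands the pronoun but from outside its binding domain, and is not c-commanded by it → coindexation permitted.
*Freya₃* c-commands the pronoun within its binding domain → coindexation would violate Principle B.
*Noor₄*: the pronoun c-commands this R-expression → coindexation would violate Principle C on *Noor₄*.
*Amara₅*: the pronoun c-commands this R-expression → coindexation would violate Principle C on *Amara₅*.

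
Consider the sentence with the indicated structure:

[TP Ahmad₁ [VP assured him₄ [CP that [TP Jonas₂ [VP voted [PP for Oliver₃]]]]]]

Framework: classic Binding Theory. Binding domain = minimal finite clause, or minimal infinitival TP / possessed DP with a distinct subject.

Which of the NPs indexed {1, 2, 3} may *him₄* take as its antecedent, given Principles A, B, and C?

none

*him* is a pronoun, so Principle B applies: it must be free in its binding domain.
Binding domain of *him₄*: the matrix TP, whose subject is Ahmad₁.
*Ahmad₁* c-commands the pronoun within its binding domain → coindexation would violate Principle B.
*Jonas₂*: the pronoun c-commands this R-expression → coindexation would violate Principle C on *Jonas₂*.
*Oliver₃*: the pronoun c-commands this R-expression → coindexation would violate Principle C on *Oliver₃*.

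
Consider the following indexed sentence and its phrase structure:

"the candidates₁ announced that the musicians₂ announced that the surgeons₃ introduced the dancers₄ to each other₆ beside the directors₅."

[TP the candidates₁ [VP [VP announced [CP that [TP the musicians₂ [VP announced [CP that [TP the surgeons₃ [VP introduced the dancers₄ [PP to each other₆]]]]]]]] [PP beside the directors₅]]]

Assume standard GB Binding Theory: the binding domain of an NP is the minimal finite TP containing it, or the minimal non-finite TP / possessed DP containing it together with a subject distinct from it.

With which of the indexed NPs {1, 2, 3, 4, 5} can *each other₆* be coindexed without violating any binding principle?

{3, 4}

*each other* is an anaphor, so Principle A applies: it must be bound in its binding domain.
Binding domain of *each other₆*: the embedded TP, whose subject is the surgeons₃.
*the candidates₁* c-commands the anaphor but is outside its binding domain → cannot satisfy Principle A.
*the musicians₂* c-commands the anaphor but is outside its binding domain → cannot satisfy Principle A.
*the surgeons₃* c-commands the anaphor within its binding domain → licit binder.
*the dancers₄* c-commands the anaphor within its binding domain → licit binder.
*the directors₅* does not c-command the anaphor → cannot bind it.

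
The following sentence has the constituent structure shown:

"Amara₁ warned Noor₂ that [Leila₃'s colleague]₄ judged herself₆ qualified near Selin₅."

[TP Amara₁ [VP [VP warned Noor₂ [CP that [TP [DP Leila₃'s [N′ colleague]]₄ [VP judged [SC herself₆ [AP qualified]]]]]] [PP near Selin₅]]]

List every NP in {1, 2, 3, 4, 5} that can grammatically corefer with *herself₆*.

{4}

*herself* is an anaphor, so Principle A applies: it must be bound in its binding domain.
Binding domain of *herself₆*: the embedded TP, whose subject is [Leila₃'s colleague]₄.
*Amara₁* c-commands the anaphor but is outside its binding domain → cannot satisfy Principle A.
*Noor₂* c-commands the anaphor but is outside its binding domain → cannot satisfy Principle A.
*Leila₃* does not c-command the anaphor → cannot bind it.
*[Leila₃'s colleague]₄* c-commands the anaphor within its binding domain → licit binder.
*Selin₅* does not c-command the anaphor → cannot bind it.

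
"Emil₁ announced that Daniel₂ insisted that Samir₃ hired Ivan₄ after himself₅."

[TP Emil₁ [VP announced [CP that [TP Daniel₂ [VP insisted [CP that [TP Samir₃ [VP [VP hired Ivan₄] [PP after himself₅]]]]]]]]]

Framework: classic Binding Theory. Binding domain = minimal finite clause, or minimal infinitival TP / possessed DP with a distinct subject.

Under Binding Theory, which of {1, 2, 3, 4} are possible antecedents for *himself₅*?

*himself* is an anaphor, so Principle A applies: it must be bound in its binding domain.
Binding domain of *himself₅*: the embedded TP, whose subject is Samir₃.
*Emil₁* c-commands the anaphor but is outside its binding domain → cannot satisfy Principle A.
*Daniel₂* c-commands the anaphor but is outside its binding domain → cannot satisfy Principle A.
*Samir₃* c-commands the anaphor within its binding domain → licit binder.
*Ivan₄* does not c-command the anaphor → cannot bind it.

{3}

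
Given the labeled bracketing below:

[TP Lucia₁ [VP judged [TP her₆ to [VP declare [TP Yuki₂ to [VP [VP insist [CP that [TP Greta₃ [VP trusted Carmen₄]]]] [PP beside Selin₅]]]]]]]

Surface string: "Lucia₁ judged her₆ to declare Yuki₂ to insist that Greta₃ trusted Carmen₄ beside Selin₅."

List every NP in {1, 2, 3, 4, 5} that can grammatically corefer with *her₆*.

none

*her* is a pronoun, so Principle B applies: it must be free in its binding domain.
Binding domain of *her₆*: the matrix TP, whose subject is Lucia₁.
*Lucia₁* c-commands the pronoun within its binding domain → coindexation would violate Principle B.
*Yuki₂*: the pronoun c-commands this R-expression → coindexation would violate Principle C on *Yuki₂*.
*Greta₃*: the pronoun c-commands this R-expression → coindexation would violate Principle C on *Greta₃*.
*Carmen₄*: the pronoun c-commands this R-expression → coindexation would violate Principle C on *Carmen₄*.
*Selin₅*: the pronoun c-commands this R-expression → coindexation would violate Principle C on *Selin₅*.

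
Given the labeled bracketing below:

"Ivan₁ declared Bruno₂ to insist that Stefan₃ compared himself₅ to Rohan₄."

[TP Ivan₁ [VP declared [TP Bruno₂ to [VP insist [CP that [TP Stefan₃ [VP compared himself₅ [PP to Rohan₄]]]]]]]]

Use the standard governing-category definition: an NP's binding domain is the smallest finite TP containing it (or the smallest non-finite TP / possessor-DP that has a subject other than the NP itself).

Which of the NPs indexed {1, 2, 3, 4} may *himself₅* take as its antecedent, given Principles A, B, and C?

{3}

*himself* is an anaphor, so Principle A applies: it must be bound in its binding domain.
Binding domain of *himself₅*: the embedded TP, whose subject is Stefan₃.
*Ivan₁* c-commands the anaphor but is outside its binding domain → cannot satisfy Principle A.
*Bruno₂* c-commands the anaphor but is outside its binding domain → cannot satisfy Principle A.
*Stefan₃* c-commands the anaphor within its binding domain → licit binder.
*Rohan₄* does not c-command the anaphor → cannot bind it.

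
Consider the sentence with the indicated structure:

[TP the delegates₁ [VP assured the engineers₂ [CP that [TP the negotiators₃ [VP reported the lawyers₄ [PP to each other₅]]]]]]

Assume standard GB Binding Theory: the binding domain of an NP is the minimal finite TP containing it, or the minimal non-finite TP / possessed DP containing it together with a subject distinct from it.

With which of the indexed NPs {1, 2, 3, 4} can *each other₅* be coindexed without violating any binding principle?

*each other* is an anaphor, so Principle A applies: it must be bound in its binding domain.
Binding domain of *each other₅*: the embedded TP, whose subject is the negotiators₃.
*the delegates₁* c-commands the anaphor but is outside its binding domain → cannot satisfy Principle A.
*the engineers₂* c-commands the anaphor but is outside its binding domain → cannot satisfy Principle A.
*the negotiators₃* c-commands the anaphor within its binding domain → licit binder.
*the lawyers₄* c-commands the anaphor within its binding domain → licit binder.

{3, 4}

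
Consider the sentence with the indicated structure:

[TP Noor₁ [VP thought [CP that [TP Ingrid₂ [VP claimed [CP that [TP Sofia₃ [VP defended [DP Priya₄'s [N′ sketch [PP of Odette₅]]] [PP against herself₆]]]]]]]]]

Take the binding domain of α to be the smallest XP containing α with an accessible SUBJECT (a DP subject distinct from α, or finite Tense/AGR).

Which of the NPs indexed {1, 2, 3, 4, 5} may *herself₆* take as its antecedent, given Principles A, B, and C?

*herself* is an anaphor, so Principle A applies: it must be bound in its binding domain.
Binding domain of *herself₆*: the embedded TP, whose subject is Sofia₃.
*Noor₁* c-commands the anaphor but is outside its binding domain → cannot satisfy Principle A.
*Ingrid₂* c-commands the anaphor but is outside its binding domain → cannot satisfy Principle A.
*Sofia₃* c-commands the anaphor within its binding domain → licit binder.
*Priya₄* does not c-command the anaphor → cannot bind it.
*Odette₅* does not c-command the anaphor → cannot bind it.

{3}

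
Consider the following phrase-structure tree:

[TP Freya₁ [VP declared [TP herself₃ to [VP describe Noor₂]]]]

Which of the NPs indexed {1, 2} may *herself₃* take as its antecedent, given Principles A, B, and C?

{1}

*herself* is an anaphor, so Principle A applies: it must be bound in its binding domain.
Binding domain of *herself₃*: the matrix TP, whose subject is Freya₁.
*Freya₁* c-commands the anaphor within its binding domain → licit binder.
*Noor₂* does not c-command the anaphor → cannot bind it.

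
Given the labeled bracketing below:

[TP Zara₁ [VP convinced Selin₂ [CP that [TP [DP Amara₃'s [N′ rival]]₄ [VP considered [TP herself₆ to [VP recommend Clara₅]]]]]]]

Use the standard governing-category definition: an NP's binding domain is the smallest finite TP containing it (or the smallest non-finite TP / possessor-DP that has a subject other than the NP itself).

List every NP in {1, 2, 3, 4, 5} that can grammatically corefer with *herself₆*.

*herself* is an anaphor, so Principle A applies: it must be bound in its binding domain.
Binding domain of *herself₆*: the embedded TP, whose subject is [Amara₃'s rival]₄.
*Zara₁* c-commands the anaphor but is outside its binding domain → cannot satisfy Principle A.
*Selin₂* c-commands the anaphor but is outside its binding domain → cannot satisfy Principle A.
*Amara₃* does not c-command the anaphor → cannot bind it.
*[Amara₃'s rival]₄* c-commands the anaphor within its binding domain → licit binder.
*Clara₅* does not c-command the anaphor → cannot bind it.

{4}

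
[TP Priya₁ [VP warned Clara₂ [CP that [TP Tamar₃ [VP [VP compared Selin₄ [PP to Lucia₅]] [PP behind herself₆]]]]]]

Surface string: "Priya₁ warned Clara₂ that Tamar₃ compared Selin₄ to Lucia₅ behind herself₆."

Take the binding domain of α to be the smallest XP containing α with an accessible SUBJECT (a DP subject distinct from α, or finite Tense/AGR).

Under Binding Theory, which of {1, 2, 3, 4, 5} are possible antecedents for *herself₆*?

{3}

*herself* is an anaphor, so Principle A applies: it must be bound in its binding domain.
Binding domain of *herself₆*: the embedded TP, whose subject is Tamar₃.
*Priya₁* c-commands the anaphor but is outside its binding domain → cannot satisfy Principle A.
*Clara₂* c-commands the anaphor but is outside its binding domain → cannot satisfy Principle A.
*Tamar₃* c-commands the anaphor within its binding domain → licit binder.
*Selin₄* does not c-command the anaphor → cannot bind it.
*Lucia₅* does not c-command the anaphor → cannot bind it.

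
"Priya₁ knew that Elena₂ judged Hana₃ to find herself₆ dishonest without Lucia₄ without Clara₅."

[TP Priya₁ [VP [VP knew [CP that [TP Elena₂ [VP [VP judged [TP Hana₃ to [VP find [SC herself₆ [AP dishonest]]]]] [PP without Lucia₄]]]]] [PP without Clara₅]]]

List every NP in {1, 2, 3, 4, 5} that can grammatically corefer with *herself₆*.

{3}

*herself* is an anaphor, so Principle A applies: it must be bound in its binding domain.
Binding domain of *herself₆*: the embedded TP, whose subject is Hana₃.
*Priya₁* c-commands the anaphor but is outside its binding domain → cannot satisfy Principle A.
*Elena₂* c-commands the anaphor but is outside its binding domain → cannot satisfy Principle A.
*Hana₃* c-commands the anaphor within its binding domain → licit binder.
*Lucia₄* does not c-command the anaphor → cannot bind it.
*Clara₅* does not c-command the anaphor → cannot bind it.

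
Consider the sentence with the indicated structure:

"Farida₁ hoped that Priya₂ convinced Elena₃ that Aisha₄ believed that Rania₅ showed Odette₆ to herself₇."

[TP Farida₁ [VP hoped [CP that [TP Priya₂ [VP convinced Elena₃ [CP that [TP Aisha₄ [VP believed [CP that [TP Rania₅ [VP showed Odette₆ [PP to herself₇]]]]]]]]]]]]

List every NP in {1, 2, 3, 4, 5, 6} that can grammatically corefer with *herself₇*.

{5, 6}

*herself* is an anaphor, so Principle A applies: it must be bound in its binding domain.
Binding domain of *herself₇*: the embedded TP, whose subject is Rania₅.
*Farida₁* c-commands the anaphor but is outside its binding domain → cannot satisfy Principle A.
*Priya₂* c-commands the anaphor but is outside its binding domain → cannot satisfy Principle A.
*Elena₃* c-commands the anaphor but is outside its binding domain → cannot satisfy Principle A.
*Aisha₄* c-commands the anaphor but is outside its binding domain → cannot satisfy Principle A.
*Rania₅* c-commands the anaphor within its binding domain → licit binder.
*Odette₆* c-commands the anaphor within its binding domain → licit binder.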